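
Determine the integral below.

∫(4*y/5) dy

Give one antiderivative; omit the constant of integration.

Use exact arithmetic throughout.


Answer: 2*y**2/5.


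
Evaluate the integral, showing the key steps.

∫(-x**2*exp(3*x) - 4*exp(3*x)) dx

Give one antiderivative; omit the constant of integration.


Step 1. Rewrite: now ∫(-x**2*exp(3*x)) dx + ∫(-4*exp(3*x)) dx.
Step 2. Integrate ∫(-x**2*exp(3*x)) dx by parts with u = x**2, dv = (-exp(3*x)) dx, so v = -exp(3*x)/3: now -x**2*exp(3*x)/3 + ∫(2*x*exp(3*x)/3) dx + ∫(-4*exp(3*x)) dx.
Step 3. Integrate ∫(2*x*exp(3*x)/3) dx by parts with u = x, dv = (2*exp(3*x)/3) dx, so v = 2*exp(3*x)/9: now -x**2*exp(3*x)/3 + 2*x*exp(3*x)/9 + ∫(-4*exp(3*x)) dx + ∫(-2*exp(3*x)/9) dx.
Step 4. Evaluate the standard form: now -x**2*exp(3*x)/3 + 2*x*exp(3*x)/9 - 2*exp(3*x)/27 + ∫(-4*exp(3*x)) dx.
Step 5. Evaluate the standard form: now -x**2*exp(3*x)/3 + 2*x*exp(3*x)/9 - 38*exp(3*x)/27.
Answer: -x**2*exp(3*x)/3 + 2*x*exp(3*x)/9 - 38*exp(3*x)/27.


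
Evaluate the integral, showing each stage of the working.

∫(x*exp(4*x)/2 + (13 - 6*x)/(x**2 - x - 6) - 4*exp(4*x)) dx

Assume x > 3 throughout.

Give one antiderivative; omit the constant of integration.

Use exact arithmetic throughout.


Step 1. Rewrite: now ∫(x*exp(4*x)/2) dx + ∫((13 - 6*x)/(x**2 - x - 6)) dx + ∫(-4*exp(4*x)) dx.
Step 2. Decompose ∫((13 - 6*x)/(x**2 - x - 6)) dx by partial fractions, (13 - 6*x)/(x**2 - x - 6) = -5/(x + 2) - 1/(x - 3): now ∫(x*exp(4*x)/2) dx + ∫(-1/(x - 3)) dx + ∫(-5/(x + 2)) dx + ∫(-4*exp(4*x)) dx.
Step 3. Evaluate the standard form [assuming x > -2]: now -5*log(x + 2) + ∫(x*exp(4*x)/2) dx + ∫(-1/(x - 3)) dx + ∫(-4*exp(4*x)) dx.
Step 4. Evaluate the standard form [assuming x > 3]: now -log(x - 3) - 5*log(x + 2) + ∫(x*exp(4*x)/2) dx + ∫(-4*exp(4*x)) dx.
Step 5. Evaluate the standard form: now -exp(4*x) - log(x - 3) - 5*log(x + 2) + ∫(x*exp(4*x)/2) dx.
Step 6. Integrate ∫(x*exp(4*x)/2) dx by parts with u = x, dv = (exp(4*x)/2) dx, so v = exp(4*x)/8: now x*exp(4*x)/8 - exp(4*x) - log(x - 3) - 5*log(x + 2) + ∫(-exp(4*x)/8) dx.
Step 7. Evaluate the standard form: now x*exp(4*x)/8 - 33*exp(4*x)/32 - log(x - 3) - 5*log(x + 2).
Answer: x*exp(4*x)/8 - 33*exp(4*x)/32 - log(x - 3) - 5*log(x + 2).


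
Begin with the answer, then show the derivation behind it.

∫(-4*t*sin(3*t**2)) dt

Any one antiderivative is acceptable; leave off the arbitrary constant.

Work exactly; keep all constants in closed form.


The answer is 2*cos(3*t**2)/3.
Step 1. Substitute u = t**2, turning ∫(-4*t*sin(3*t**2)) dt into ∫(-2*sin(3*u)) du: now ∫(-2*sin(3*u)) du.
Step 2. Evaluate the standard form: now 2*cos(3*u)/3.
Step 3. Substitute back u = t**2: now 2*cos(3*t**2)/3.
Answer: 2*cos(3*t**2)/3.


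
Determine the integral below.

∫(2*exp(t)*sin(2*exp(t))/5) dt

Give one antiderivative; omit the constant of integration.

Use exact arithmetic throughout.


Answer: -cos(2*exp(t))/5.


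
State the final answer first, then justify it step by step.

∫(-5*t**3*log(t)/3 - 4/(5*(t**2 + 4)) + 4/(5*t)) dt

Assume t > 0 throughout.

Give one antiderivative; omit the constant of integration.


The answer is -5*t**4*log(t)/12 + 5*t**4/48 + 4*log(t)/5 - 2*atan(t/2)/5.
Step 1. Rewrite: now ∫(4/(5*t)) dt + ∫(-5*t**3*log(t)/3) dt + ∫(-4/(5*(t**2 + 4))) dt.
Step 2. Evaluate the standard form [assuming t > 0]: now 4*log(t)/5 + ∫(-5*t**3*log(t)/3) dt + ∫(-4/(5*(t**2 + 4))) dt.
Step 3. Integrate ∫(-5*t**3*log(t)/3) dt by parts with u = log(t), dv = (-5*t**3/3) dt, so v = -5*t**4/12 [assuming t > 0]: now -5*t**4*log(t)/12 + 4*log(t)/5 + ∫(5*t**3/12) dt + ∫(-4/(5*(t**2 + 4))) dt.
Step 4. Evaluate the standard form: now -5*t**4*log(t)/12 + 5*t**4/48 + 4*log(t)/5 + ∫(-4/(5*(t**2 + 4))) dt.
Step 5. Evaluate the standard form: now -5*t**4*log(t)/12 + 5*t**4/48 + 4*log(t)/5 - 2*atan(t/2)/5.
Answer: -5*t**4*log(t)/12 + 5*t**4/48 + 4*log(t)/5 - 2*atan(t/2)/5.


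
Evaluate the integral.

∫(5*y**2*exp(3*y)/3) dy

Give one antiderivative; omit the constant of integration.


Answer: 5*y**2*exp(3*y)/9 - 10*y*exp(3*y)/27 + 10*exp(3*y)/81.


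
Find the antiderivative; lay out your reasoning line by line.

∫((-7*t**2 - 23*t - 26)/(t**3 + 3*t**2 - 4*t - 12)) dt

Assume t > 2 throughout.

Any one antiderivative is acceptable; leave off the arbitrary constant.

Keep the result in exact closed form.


Step 1. Decompose ∫((-7*t**2 - 23*t - 26)/(t**3 + 3*t**2 - 4*t - 12)) dt by partial fractions, (-7*t**2 - 23*t - 26)/(t**3 + 3*t**2 - 4*t - 12) = -4/(t + 3) + 2/(t + 2) - 5/(t - 2): now ∫(-5/(t - 2)) dt + ∫(2/(t + 2)) dt + ∫(-4/(t + 3)) dt.
Step 2. Evaluate the standard form [assuming t > -2]: now 2*log(t + 2) + ∫(-5/(t - 2)) dt + ∫(-4/(t + 3)) dt.
Step 3. Evaluate the standard form [assuming t > -3]: now 2*log(t + 2) - 4*log(t + 3) + ∫(-5/(t - 2)) dt.
Step 4. Evaluate the standard form [assuming t > 2]: now -5*log(t - 2) + 2*log(t + 2) - 4*log(t + 3).
Answer: -5*log(t - 2) + 2*log(t + 2) - 4*log(t + 3).


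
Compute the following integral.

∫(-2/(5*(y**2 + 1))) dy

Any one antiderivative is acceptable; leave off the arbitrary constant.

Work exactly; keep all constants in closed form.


Answer: -2*atan(y)/5.


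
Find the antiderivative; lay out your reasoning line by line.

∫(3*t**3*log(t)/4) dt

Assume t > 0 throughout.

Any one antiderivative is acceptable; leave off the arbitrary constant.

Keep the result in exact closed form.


Step 1. Integrate ∫(3*t**3*log(t)/4) dt by parts with u = log(t), dv = (3*t**3/4) dt, so v = 3*t**4/16 [assuming t > 0]: now 3*t**4*log(t)/16 + ∫(-3*t**3/16) dt.
Step 2. Evaluate the standard form: now 3*t**4*log(t)/16 - 3*t**4/64.
Answer: 3*t**4*log(t)/16 - 3*t**4/64.


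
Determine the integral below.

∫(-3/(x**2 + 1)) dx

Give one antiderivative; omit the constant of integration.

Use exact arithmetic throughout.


Answer: -3*atan(x).


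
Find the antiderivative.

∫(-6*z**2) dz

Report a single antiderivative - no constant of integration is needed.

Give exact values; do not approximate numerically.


Answer: -2*z**3.


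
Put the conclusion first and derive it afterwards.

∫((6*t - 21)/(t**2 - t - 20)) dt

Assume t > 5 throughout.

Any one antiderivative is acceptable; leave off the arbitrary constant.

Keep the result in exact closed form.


The answer is log(t - 5) + 5*log(t + 4).
Step 1. Decompose ∫((6*t - 21)/(t**2 - t - 20)) dt by partial fractions, (6*t - 21)/(t**2 - t - 20) = 5/(t + 4) + 1/(t - 5): now ∫(1/(t - 5)) dt + ∫(5/(t + 4)) dt.
Step 2. Evaluate the standard form [assuming t > 5]: now log(t - 5) + ∫(5/(t + 4)) dt.
Step 3. Evaluate the standard form [assuming t > -4]: now log(t - 5) + 5*log(t + 4).
Answer: log(t - 5) + 5*log(t + 4).


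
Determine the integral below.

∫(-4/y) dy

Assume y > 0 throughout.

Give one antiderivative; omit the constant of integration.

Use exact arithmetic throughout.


Answer: -4*log(y).


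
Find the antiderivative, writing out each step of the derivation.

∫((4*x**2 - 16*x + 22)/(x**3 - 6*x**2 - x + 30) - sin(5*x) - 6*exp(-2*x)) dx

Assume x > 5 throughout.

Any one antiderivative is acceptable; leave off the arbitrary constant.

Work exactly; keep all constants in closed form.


Step 1. Rewrite: now ∫((4*x**2 - 16*x + 22)/(x**3 - 6*x**2 - x + 30)) dx + ∫(-6*exp(-2*x)) dx + ∫(-sin(5*x)) dx.
Step 2. Evaluate the standard form: now cos(5*x)/5 + ∫((4*x**2 - 16*x + 22)/(x**3 - 6*x**2 - x + 30)) dx + ∫(-6*exp(-2*x)) dx.
Step 3. Decompose ∫((4*x**2 - 16*x + 22)/(x**3 - 6*x**2 - x + 30)) dx by partial fractions, (4*x**2 - 16*x + 22)/(x**3 - 6*x**2 - x + 30) = 2/(x + 2) - 1/(x - 3) + 3/(x - 5): now cos(5*x)/5 + ∫(3/(x - 5)) dx + ∫(-1/(x - 3)) dx + ∫(2/(x + 2)) dx + ∫(-6*exp(-2*x)) dx.
Step 4. Evaluate the standard form [assuming x > -2]: now 2*log(x + 2) + cos(5*x)/5 + ∫(3/(x - 5)) dx + ∫(-1/(x - 3)) dx + ∫(-6*exp(-2*x)) dx.
Step 5. Evaluate the standard form [assuming x > 3]: now -log(x - 3) + 2*log(x + 2) + cos(5*x)/5 + ∫(3/(x - 5)) dx + ∫(-6*exp(-2*x)) dx.
Step 6. Evaluate the standard form [assuming x > 5]: now 3*log(x - 5) - log(x - 3) + 2*log(x + 2) + cos(5*x)/5 + ∫(-6*exp(-2*x)) dx.
Step 7. Evaluate the standard form: now 3*log(x - 5) - log(x - 3) + 2*log(x + 2) + cos(5*x)/5 + 3*exp(-2*x).
Answer: 3*log(x - 5) - log(x - 3) + 2*log(x + 2) + cos(5*x)/5 + 3*exp(-2*x).


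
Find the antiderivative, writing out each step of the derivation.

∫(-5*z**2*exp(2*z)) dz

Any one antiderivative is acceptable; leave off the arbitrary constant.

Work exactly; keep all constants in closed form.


Step 1. Integrate ∫(-5*z**2*exp(2*z)) dz by parts with u = z**2, dv = (-5*exp(2*z)) dz, so v = -5*exp(2*z)/2: now -5*z**2*exp(2*z)/2 + ∫(5*z*exp(2*z)) dz.
Step 2. Integrate ∫(5*z*exp(2*z)) dz by parts with u = z, dv = (5*exp(2*z)) dz, so v = 5*exp(2*z)/2: now -5*z**2*exp(2*z)/2 + 5*z*exp(2*z)/2 + ∫(-5*exp(2*z)/2) dz.
Step 3. Evaluate the standard form: now -5*z**2*exp(2*z)/2 + 5*z*exp(2*z)/2 - 5*exp(2*z)/4.
Answer: -5*z**2*exp(2*z)/2 + 5*z*exp(2*z)/2 - 5*exp(2*z)/4.


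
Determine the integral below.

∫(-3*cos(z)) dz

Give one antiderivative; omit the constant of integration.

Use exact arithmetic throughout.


Answer: -3*sin(z).


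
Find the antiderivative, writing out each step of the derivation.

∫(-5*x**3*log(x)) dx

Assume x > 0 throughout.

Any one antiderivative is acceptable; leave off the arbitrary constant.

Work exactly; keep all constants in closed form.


Step 1. Integrate ∫(-5*x**3*log(x)) dx by parts with u = log(x), dv = (-5*x**3) dx, so v = -5*x**4/4 [assuming x > 0]: now -5*x**4*log(x)/4 + ∫(5*x**3/4) dx.
Step 2. Evaluate the standard form: now -5*x**4*log(x)/4 + 5*x**4/16.
Answer: -5*x**4*log(x)/4 + 5*x**4/16.


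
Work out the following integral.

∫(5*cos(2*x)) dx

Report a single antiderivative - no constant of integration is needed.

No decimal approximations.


Answer: 5*sin(2*x)/2.


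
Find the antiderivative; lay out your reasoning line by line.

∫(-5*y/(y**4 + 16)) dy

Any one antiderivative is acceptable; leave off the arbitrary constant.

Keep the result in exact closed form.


Step 1. Substitute u = y**2, turning ∫(-5*y/(y**4 + 16)) dy into ∫(-5/(2*(u**2 + 16))) du: now ∫(-5/(2*(u**2 + 16))) du.
Step 2. Evaluate the standard form: now -5*atan(u/4)/8.
Step 3. Substitute back u = y**2: now -5*atan(y**2/4)/8.
Answer: -5*atan(y**2/4)/8.


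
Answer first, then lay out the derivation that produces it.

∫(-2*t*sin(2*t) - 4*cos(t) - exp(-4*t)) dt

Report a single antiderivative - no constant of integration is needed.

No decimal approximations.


The answer is t*cos(2*t) - 4*sin(t) - sin(2*t)/2 + exp(-4*t)/4.
Step 1. Rewrite: now ∫(-2*t*sin(2*t)) dt + ∫(-exp(-4*t)) dt + ∫(-4*cos(t)) dt.
Step 2. Evaluate the standard form: now ∫(-2*t*sin(2*t)) dt + ∫(-4*cos(t)) dt + exp(-4*t)/4.
Step 3. Integrate ∫(-2*t*sin(2*t)) dt by parts with u = t, dv = (-2*sin(2*t)) dt, so v = cos(2*t): now t*cos(2*t) + ∫(-4*cos(t)) dt + ∫(-cos(2*t)) dt + exp(-4*t)/4.
Step 4. Evaluate the standard form: now t*cos(2*t) - sin(2*t)/2 + ∫(-4*cos(t)) dt + exp(-4*t)/4.
Step 5. Evaluate the standard form: now t*cos(2*t) - 4*sin(t) - sin(2*t)/2 + exp(-4*t)/4.
Answer: t*cos(2*t) - 4*sin(t) - sin(2*t)/2 + exp(-4*t)/4.


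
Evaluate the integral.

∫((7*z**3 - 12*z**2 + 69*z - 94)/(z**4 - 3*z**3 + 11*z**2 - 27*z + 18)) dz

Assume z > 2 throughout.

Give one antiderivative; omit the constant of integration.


Answer: 4*log(z - 2) + 3*log(z - 1) - 2*atan(z/3)/3.


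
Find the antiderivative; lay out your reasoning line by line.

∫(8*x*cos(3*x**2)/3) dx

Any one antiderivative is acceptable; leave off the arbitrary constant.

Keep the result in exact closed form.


Step 1. Substitute u = x**2, turning ∫(8*x*cos(3*x**2)/3) dx into ∫(4*cos(3*u)/3) du: now ∫(4*cos(3*u)/3) du.
Step 2. Evaluate the standard form: now 4*sin(3*u)/9.
Step 3. Substitute back u = x**2: now 4*sin(3*x**2)/9.
Answer: 4*sin(3*x**2)/9.


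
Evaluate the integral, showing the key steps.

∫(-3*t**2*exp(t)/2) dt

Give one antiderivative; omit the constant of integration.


Step 1. Integrate ∫(-3*t**2*exp(t)/2) dt by parts with u = t**2, dv = (-3*exp(t)/2) dt, so v = -3*exp(t)/2: now -3*t**2*exp(t)/2 + ∫(3*t*exp(t)) dt.
Step 2. Integrate ∫(3*t*exp(t)) dt by parts with u = t, dv = (3*exp(t)) dt, so v = 3*exp(t): now -3*t**2*exp(t)/2 + 3*t*exp(t) + ∫(-3*exp(t)) dt.
Step 3. Evaluate the standard form: now -3*t**2*exp(t)/2 + 3*t*exp(t) - 3*exp(t).
Answer: -3*t**2*exp(t)/2 + 3*t*exp(t) - 3*exp(t).


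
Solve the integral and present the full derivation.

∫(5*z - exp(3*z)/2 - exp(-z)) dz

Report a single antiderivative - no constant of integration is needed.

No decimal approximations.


Step 1. Rewrite: now ∫(5*z) dz + ∫(-exp(-z)) dz + ∫(-exp(3*z)/2) dz.
Step 2. Evaluate the standard form: now ∫(5*z) dz + ∫(-exp(3*z)/2) dz + exp(-z).
Step 3. Evaluate the standard form: now 5*z**2/2 + ∫(-exp(3*z)/2) dz + exp(-z).
Step 4. Evaluate the standard form: now 5*z**2/2 - exp(3*z)/6 + exp(-z).
Answer: 5*z**2/2 - exp(3*z)/6 + exp(-z).


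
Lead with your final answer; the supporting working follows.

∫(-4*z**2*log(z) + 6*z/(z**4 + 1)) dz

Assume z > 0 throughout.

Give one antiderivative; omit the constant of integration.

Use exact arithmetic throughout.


The answer is -4*z**3*log(z)/3 + 4*z**3/9 + 3*atan(z**2).
Step 1. Rewrite: now ∫(6*z/(z**4 + 1)) dz + ∫(-4*z**2*log(z)) dz.
Step 2. Substitute u = z**2, turning ∫(6*z/(z**4 + 1)) dz into ∫(3/(u**2 + 1)) du: now ∫(-4*z**2*log(z)) dz + ∫(3/(u**2 + 1)) du.
Step 3. Evaluate the standard form: now 3*atan(u) + ∫(-4*z**2*log(z)) dz.
Step 4. Substitute back u = z**2: now 3*atan(z**2) + ∫(-4*z**2*log(z)) dz.
Step 5. Integrate ∫(-4*z**2*log(z)) dz by parts with u = log(z), dv = (-4*z**2) dz, so v = -4*z**3/3 [assuming z > 0]: now -4*z**3*log(z)/3 + 3*atan(z**2) + ∫(4*z**2/3) dz.
Step 6. Evaluate the standard form: now -4*z**3*log(z)/3 + 4*z**3/9 + 3*atan(z**2).
Answer: -4*z**3*log(z)/3 + 4*z**3/9 + 3*atan(z**2).


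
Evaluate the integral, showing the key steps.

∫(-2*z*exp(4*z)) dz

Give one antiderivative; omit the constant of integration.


Step 1. Integrate ∫(-2*z*exp(4*z)) dz by parts with u = z, dv = (-2*exp(4*z)) dz, so v = -exp(4*z)/2: now -z*exp(4*z)/2 + ∫(exp(4*z)/2) dz.
Step 2. Evaluate the standard form: now -z*exp(4*z)/2 + exp(4*z)/8.
Answer: -z*exp(4*z)/2 + exp(4*z)/8.


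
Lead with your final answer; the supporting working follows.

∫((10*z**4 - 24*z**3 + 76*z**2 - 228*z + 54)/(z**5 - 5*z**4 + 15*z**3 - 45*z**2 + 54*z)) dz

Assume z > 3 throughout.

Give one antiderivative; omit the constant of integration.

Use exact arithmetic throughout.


The answer is log(z) + 4*log(z - 3) + 5*log(z - 2) + 4*atan(z/3)/3.
Step 1. Decompose ∫((10*z**4 - 24*z**3 + 76*z**2 - 228*z + 54)/(z**5 - 5*z**4 + 15*z**3 - 45*z**2 + 54*z)) dz by partial fractions, (10*z**4 - 24*z**3 + 76*z**2 - 228*z + 54)/(z**5 - 5*z**4 + 15*z**3 - 45*z**2 + 54*z) = 4/(z**2 + 9) + 5/(z - 2) + 4/(z - 3) + 1/z: now ∫(1/z) dz + ∫(4/(z - 3)) dz + ∫(5/(z - 2)) dz + ∫(4/(z**2 + 9)) dz.
Step 2. Evaluate the standard form [assuming z > 2]: now 5*log(z - 2) + ∫(1/z) dz + ∫(4/(z - 3)) dz + ∫(4/(z**2 + 9)) dz.
Step 3. Evaluate the standard form [assuming z > 0]: now log(z) + 5*log(z - 2) + ∫(4/(z - 3)) dz + ∫(4/(z**2 + 9)) dz.
Step 4. Evaluate the standard form [assuming z > 3]: now log(z) + 4*log(z - 3) + 5*log(z - 2) + ∫(4/(z**2 + 9)) dz.
Step 5. Evaluate the standard form: now log(z) + 4*log(z - 3) + 5*log(z - 2) + 4*atan(z/3)/3.
Answer: log(z) + 4*log(z - 3) + 5*log(z - 2) + 4*atan(z/3)/3.


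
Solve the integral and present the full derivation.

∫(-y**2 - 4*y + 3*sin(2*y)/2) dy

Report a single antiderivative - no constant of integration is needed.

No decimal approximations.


Step 1. Rewrite: now ∫(-4*y) dy + ∫(-y**2) dy + ∫(3*sin(2*y)/2) dy.
Step 2. Evaluate the standard form: now -y**3/3 + ∫(-4*y) dy + ∫(3*sin(2*y)/2) dy.
Step 3. Evaluate the standard form: now -y**3/3 - 2*y**2 + ∫(3*sin(2*y)/2) dy.
Step 4. Evaluate the standard form: now -y**3/3 - 2*y**2 - 3*cos(2*y)/4.
Answer: -y**3/3 - 2*y**2 - 3*cos(2*y)/4.


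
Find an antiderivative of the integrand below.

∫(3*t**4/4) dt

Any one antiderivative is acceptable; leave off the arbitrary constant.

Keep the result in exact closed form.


Answer: 3*t**5/20.


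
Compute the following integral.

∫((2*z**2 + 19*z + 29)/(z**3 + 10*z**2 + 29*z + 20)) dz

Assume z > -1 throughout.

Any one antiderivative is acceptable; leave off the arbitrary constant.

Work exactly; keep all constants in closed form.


Answer: log(z + 1) + 5*log(z + 4) - 4*log(z + 5).


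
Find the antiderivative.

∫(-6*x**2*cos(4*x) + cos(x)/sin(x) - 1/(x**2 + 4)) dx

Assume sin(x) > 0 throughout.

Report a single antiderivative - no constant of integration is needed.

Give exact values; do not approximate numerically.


Answer: -3*x**2*sin(4*x)/2 - 3*x*cos(4*x)/4 + log(sin(x)) + 3*sin(4*x)/16 - atan(x/2)/2.


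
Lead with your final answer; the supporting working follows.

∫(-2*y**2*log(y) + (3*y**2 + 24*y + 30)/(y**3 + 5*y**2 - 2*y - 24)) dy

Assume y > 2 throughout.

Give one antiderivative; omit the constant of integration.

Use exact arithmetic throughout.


The answer is -2*y**3*log(y)/3 + 2*y**3/9 + 3*log(y - 2) + 3*log(y + 3) - 3*log(y + 4).
Step 1. Rewrite: now ∫(-2*y**2*log(y)) dy + ∫((3*y**2 + 24*y + 30)/(y**3 + 5*y**2 - 2*y - 24)) dy.
Step 2. Integrate ∫(-2*y**2*log(y)) dy by parts with u = log(y), dv = (-2*y**2) dy, so v = -2*y**3/3 [assuming y > 0]: now -2*y**3*log(y)/3 + ∫(2*y**2/3) dy + ∫((3*y**2 + 24*y + 30)/(y**3 + 5*y**2 - 2*y - 24)) dy.
Step 3. Evaluate the standard form: now -2*y**3*log(y)/3 + 2*y**3/9 + ∫((3*y**2 + 24*y + 30)/(y**3 + 5*y**2 - 2*y - 24)) dy.
Step 4. Decompose ∫((3*y**2 + 24*y + 30)/(y**3 + 5*y**2 - 2*y - 24)) dy by partial fractions, (3*y**2 + 24*y + 30)/(y**3 + 5*y**2 - 2*y - 24) = -3/(y + 4) + 3/(y + 3) + 3/(y - 2): now -2*y**3*log(y)/3 + 2*y**3/9 + ∫(3/(y - 2)) dy + ∫(3/(y + 3)) dy + ∫(-3/(y + 4)) dy.
Step 5. Evaluate the standard form [assuming y > -4]: now -2*y**3*log(y)/3 + 2*y**3/9 - 3*log(y + 4) + ∫(3/(y - 2)) dy + ∫(3/(y + 3)) dy.
Step 6. Evaluate the standard form [assuming y > -3]: now -2*y**3*log(y)/3 + 2*y**3/9 + 3*log(y + 3) - 3*log(y + 4) + ∫(3/(y - 2)) dy.
Step 7. Evaluate the standard form [assuming y > 2]: now -2*y**3*log(y)/3 + 2*y**3/9 + 3*log(y - 2) + 3*log(y + 3) - 3*log(y + 4).
Answer: -2*y**3*log(y)/3 + 2*y**3/9 + 3*log(y - 2) + 3*log(y + 3) - 3*log(y + 4).


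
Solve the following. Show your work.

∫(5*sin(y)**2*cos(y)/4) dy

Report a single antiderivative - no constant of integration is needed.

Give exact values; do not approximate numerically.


Step 1. Substitute u = sin(y), turning ∫(5*sin(y)**2*cos(y)/4) dy into ∫(5*u**2/4) du: now ∫(5*u**2/4) du.
Step 2. Evaluate the standard form: now 5*u**3/12.
Step 3. Substitute back u = sin(y): now 5*sin(y)**3/12.
Answer: 5*sin(y)**3/12.


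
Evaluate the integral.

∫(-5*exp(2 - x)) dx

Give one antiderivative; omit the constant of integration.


Answer: 5*exp(2 - x).


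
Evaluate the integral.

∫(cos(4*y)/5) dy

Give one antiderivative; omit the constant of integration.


Answer: sin(4*y)/20.


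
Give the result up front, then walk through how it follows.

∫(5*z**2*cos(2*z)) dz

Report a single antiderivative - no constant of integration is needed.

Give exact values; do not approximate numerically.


The answer is 5*z**2*sin(2*z)/2 + 5*z*cos(2*z)/2 - 5*sin(2*z)/4.
Step 1. Integrate ∫(5*z**2*cos(2*z)) dz by parts with u = z**2, dv = (5*cos(2*z)) dz, so v = 5*sin(2*z)/2: now 5*z**2*sin(2*z)/2 + ∫(-5*z*sin(2*z)) dz.
Step 2. Integrate ∫(-5*z*sin(2*z)) dz by parts with u = z, dv = (-5*sin(2*z)) dz, so v = 5*cos(2*z)/2: now 5*z**2*sin(2*z)/2 + 5*z*cos(2*z)/2 + ∫(-5*cos(2*z)/2) dz.
Step 3. Evaluate the standard form: now 5*z**2*sin(2*z)/2 + 5*z*cos(2*z)/2 - 5*sin(2*z)/4.
Answer: 5*z**2*sin(2*z)/2 + 5*z*cos(2*z)/2 - 5*sin(2*z)/4.


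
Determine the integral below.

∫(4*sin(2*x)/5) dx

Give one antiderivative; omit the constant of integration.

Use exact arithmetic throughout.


Answer: -2*cos(2*x)/5.


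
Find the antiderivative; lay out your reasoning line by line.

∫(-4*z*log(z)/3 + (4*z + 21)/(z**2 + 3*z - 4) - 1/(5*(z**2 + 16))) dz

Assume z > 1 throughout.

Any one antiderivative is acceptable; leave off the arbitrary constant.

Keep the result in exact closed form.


Step 1. Rewrite: now ∫(-4*z*log(z)/3) dz + ∫((4*z + 21)/(z**2 + 3*z - 4)) dz + ∫(-1/(5*(z**2 + 16))) dz.
Step 2. Integrate ∫(-4*z*log(z)/3) dz by parts with u = log(z), dv = (-4*z/3) dz, so v = -2*z**2/3 [assuming z > 0]: now -2*z**2*log(z)/3 + ∫(2*z/3) dz + ∫((4*z + 21)/(z**2 + 3*z - 4)) dz + ∫(-1/(5*(z**2 + 16))) dz.
Step 3. Evaluate the standard form: now -2*z**2*log(z)/3 + z**2/3 + ∫((4*z + 21)/(z**2 + 3*z - 4)) dz + ∫(-1/(5*(z**2 + 16))) dz.
Step 4. Decompose ∫((4*z + 21)/(z**2 + 3*z - 4)) dz by partial fractions, (4*z + 21)/(z**2 + 3*z - 4) = -1/(z + 4) + 5/(z - 1): now -2*z**2*log(z)/3 + z**2/3 + ∫(5/(z - 1)) dz + ∫(-1/(z + 4)) dz + ∫(-1/(5*(z**2 + 16))) dz.
Step 5. Evaluate the standard form [assuming z > 1]: now -2*z**2*log(z)/3 + z**2/3 + 5*log(z - 1) + ∫(-1/(z + 4)) dz + ∫(-1/(5*(z**2 + 16))) dz.
Step 6. Evaluate the standard form [assuming z > -4]: now -2*z**2*log(z)/3 + z**2/3 + 5*log(z - 1) - log(z + 4) + ∫(-1/(5*(z**2 + 16))) dz.
Step 7. Evaluate the standard form: now -2*z**2*log(z)/3 + z**2/3 + 5*log(z - 1) - log(z + 4) - atan(z/4)/20.
Answer: -2*z**2*log(z)/3 + z**2/3 + 5*log(z - 1) - log(z + 4) - atan(z/4)/20.


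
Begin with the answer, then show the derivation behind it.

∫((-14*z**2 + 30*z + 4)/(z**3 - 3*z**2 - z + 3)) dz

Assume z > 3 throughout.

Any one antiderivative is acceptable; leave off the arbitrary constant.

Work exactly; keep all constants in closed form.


The answer is -4*log(z - 3) - 5*log(z - 1) - 5*log(z + 1).
Step 1. Decompose ∫((-14*z**2 + 30*z + 4)/(z**3 - 3*z**2 - z + 3)) dz by partial fractions, (-14*z**2 + 30*z + 4)/(z**3 - 3*z**2 - z + 3) = -5/(z + 1) - 5/(z - 1) - 4/(z - 3): now ∫(-4/(z - 3)) dz + ∫(-5/(z - 1)) dz + ∫(-5/(z + 1)) dz.
Step 2. Evaluate the standard form [assuming z > 3]: now -4*log(z - 3) + ∫(-5/(z - 1)) dz + ∫(-5/(z + 1)) dz.
Step 3. Evaluate the standard form [assuming z > -1]: now -4*log(z - 3) - 5*log(z + 1) + ∫(-5/(z - 1)) dz.
Step 4. Evaluate the standard form [assuming z > 1]: now -4*log(z - 3) - 5*log(z - 1) - 5*log(z + 1).
Answer: -4*log(z - 3) - 5*log(z - 1) - 5*log(z + 1).


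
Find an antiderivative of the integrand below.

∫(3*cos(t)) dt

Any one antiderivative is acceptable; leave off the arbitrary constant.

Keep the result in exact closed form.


Answer: 3*sin(t).


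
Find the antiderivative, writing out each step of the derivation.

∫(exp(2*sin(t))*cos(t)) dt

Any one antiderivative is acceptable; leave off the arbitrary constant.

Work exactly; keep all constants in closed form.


Step 1. Substitute u = sin(t), turning ∫(exp(2*sin(t))*cos(t)) dt into ∫(exp(2*u)) du: now ∫(exp(2*u)) du.
Step 2. Evaluate the standard form: now exp(2*u)/2.
Step 3. Substitute back u = sin(t): now exp(2*sin(t))/2.
Answer: exp(2*sin(t))/2.


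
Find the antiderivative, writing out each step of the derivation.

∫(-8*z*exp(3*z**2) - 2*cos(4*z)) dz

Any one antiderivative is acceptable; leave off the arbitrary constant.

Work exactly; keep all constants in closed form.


Step 1. Rewrite: now ∫(-8*z*exp(3*z**2)) dz + ∫(-2*cos(4*z)) dz.
Step 2. Evaluate the standard form: now -sin(4*z)/2 + ∫(-8*z*exp(3*z**2)) dz.
Step 3. Substitute u = z**2, turning ∫(-8*z*exp(3*z**2)) dz into ∫(-4*exp(3*u)) du: now -sin(4*z)/2 + ∫(-4*exp(3*u)) du.
Step 4. Evaluate the standard form: now -4*exp(3*u)/3 - sin(4*z)/2.
Step 5. Substitute back u = z**2: now -4*exp(3*z**2)/3 - sin(4*z)/2.
Answer: -4*exp(3*z**2)/3 - sin(4*z)/2.


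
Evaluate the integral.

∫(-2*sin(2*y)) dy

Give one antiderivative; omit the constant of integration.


Answer: cos(2*y).


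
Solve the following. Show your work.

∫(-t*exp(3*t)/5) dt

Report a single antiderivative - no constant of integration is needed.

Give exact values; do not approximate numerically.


Step 1. Integrate ∫(-t*exp(3*t)/5) dt by parts with u = t, dv = (-exp(3*t)/5) dt, so v = -exp(3*t)/15: now -t*exp(3*t)/15 + ∫(exp(3*t)/15) dt.
Step 2. Evaluate the standard form: now -t*exp(3*t)/15 + exp(3*t)/45.
Answer: -t*exp(3*t)/15 + exp(3*t)/45.


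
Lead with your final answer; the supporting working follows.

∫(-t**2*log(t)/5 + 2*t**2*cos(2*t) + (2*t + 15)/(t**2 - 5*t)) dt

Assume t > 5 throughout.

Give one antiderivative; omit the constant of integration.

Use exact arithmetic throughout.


The answer is -t**3*log(t)/15 + t**3/45 + t**2*sin(2*t) + t*cos(2*t) - 3*log(t) + 5*log(t - 5) - sin(2*t)/2.
Step 1. Rewrite: now ∫(-t**2*log(t)/5) dt + ∫(2*t**2*cos(2*t)) dt + ∫((2*t + 15)/(t**2 - 5*t)) dt.
Step 2. Integrate ∫(2*t**2*cos(2*t)) dt by parts with u = t**2, dv = (2*cos(2*t)) dt, so v = sin(2*t): now t**2*sin(2*t) + ∫(-2*t*sin(2*t)) dt + ∫(-t**2*log(t)/5) dt + ∫((2*t + 15)/(t**2 - 5*t)) dt.
Step 3. Integrate ∫(-2*t*sin(2*t)) dt by parts with u = t, dv = (-2*sin(2*t)) dt, so v = cos(2*t): now t**2*sin(2*t) + t*cos(2*t) + ∫(-t**2*log(t)/5) dt + ∫((2*t + 15)/(t**2 - 5*t)) dt + ∫(-cos(2*t)) dt.
Step 4. Evaluate the standard form: now t**2*sin(2*t) + t*cos(2*t) - sin(2*t)/2 + ∫(-t**2*log(t)/5) dt + ∫((2*t + 15)/(t**2 - 5*t)) dt.
Step 5. Decompose ∫((2*t + 15)/(t**2 - 5*t)) dt by partial fractions, (2*t + 15)/(t**2 - 5*t) = 5/(t - 5) - 3/t: now t**2*sin(2*t) + t*cos(2*t) - sin(2*t)/2 + ∫(-3/t) dt + ∫(-t**2*log(t)/5) dt + ∫(5/(t - 5)) dt.
Step 6. Evaluate the standard form [assuming t > 5]: now t**2*sin(2*t) + t*cos(2*t) + 5*log(t - 5) - sin(2*t)/2 + ∫(-3/t) dt + ∫(-t**2*log(t)/5) dt.
Step 7. Evaluate the standard form [assuming t > 0]: now t**2*sin(2*t) + t*cos(2*t) - 3*log(t) + 5*log(t - 5) - sin(2*t)/2 + ∫(-t**2*log(t)/5) dt.
Step 8. Integrate ∫(-t**2*log(t)/5) dt by parts with u = log(t), dv = (-t**2/5) dt, so v = -t**3/15 [assuming t > 0]: now -t**3*log(t)/15 + t**2*sin(2*t) + t*cos(2*t) - 3*log(t) + 5*log(t - 5) - sin(2*t)/2 + ∫(t**2/15) dt.
Step 9. Evaluate the standard form: now -t**3*log(t)/15 + t**3/45 + t**2*sin(2*t) + t*cos(2*t) - 3*log(t) + 5*log(t - 5) - sin(2*t)/2.
Answer: -t**3*log(t)/15 + t**3/45 + t**2*sin(2*t) + t*cos(2*t) - 3*log(t) + 5*log(t - 5) - sin(2*t)/2.


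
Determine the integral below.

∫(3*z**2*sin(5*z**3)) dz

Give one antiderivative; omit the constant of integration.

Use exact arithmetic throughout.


Answer: -cos(5*z**3)/5.


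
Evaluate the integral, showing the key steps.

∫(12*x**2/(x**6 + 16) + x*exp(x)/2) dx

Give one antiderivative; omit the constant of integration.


Step 1. Rewrite: now ∫(x*exp(x)/2) dx + ∫(12*x**2/(x**6 + 16)) dx.
Step 2. Integrate ∫(x*exp(x)/2) dx by parts with u = x, dv = (exp(x)/2) dx, so v = exp(x)/2: now x*exp(x)/2 + ∫(12*x**2/(x**6 + 16)) dx + ∫(-exp(x)/2) dx.
Step 3. Evaluate the standard form: now x*exp(x)/2 - exp(x)/2 + ∫(12*x**2/(x**6 + 16)) dx.
Step 4. Substitute u = x**3, turning ∫(12*x**2/(x**6 + 16)) dx into ∫(4/(u**2 + 16)) du: now x*exp(x)/2 - exp(x)/2 + ∫(4/(u**2 + 16)) du.
Step 5. Evaluate the standard form: now x*exp(x)/2 - exp(x)/2 + atan(u/4).
Step 6. Substitute back u = x**3: now x*exp(x)/2 - exp(x)/2 + atan(x**3/4).
Answer: x*exp(x)/2 - exp(x)/2 + atan(x**3/4).


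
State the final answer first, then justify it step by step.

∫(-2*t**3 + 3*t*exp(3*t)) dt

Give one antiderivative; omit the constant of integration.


The answer is -t**4/2 + t*exp(3*t) - exp(3*t)/3.
Step 1. Rewrite: now ∫(-2*t**3) dt + ∫(3*t*exp(3*t)) dt.
Step 2. Integrate ∫(3*t*exp(3*t)) dt by parts with u = t, dv = (3*exp(3*t)) dt, so v = exp(3*t): now t*exp(3*t) + ∫(-2*t**3) dt + ∫(-exp(3*t)) dt.
Step 3. Evaluate the standard form: now t*exp(3*t) - exp(3*t)/3 + ∫(-2*t**3) dt.
Step 4. Evaluate the standard form: now -t**4/2 + t*exp(3*t) - exp(3*t)/3.
Answer: -t**4/2 + t*exp(3*t) - exp(3*t)/3.


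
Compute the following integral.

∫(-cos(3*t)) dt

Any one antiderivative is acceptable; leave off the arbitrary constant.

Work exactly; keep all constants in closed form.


Answer: -sin(3*t)/3.


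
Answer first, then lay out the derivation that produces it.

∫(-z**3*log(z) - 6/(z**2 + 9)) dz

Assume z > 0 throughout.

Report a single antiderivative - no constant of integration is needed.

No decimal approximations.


The answer is -z**4*log(z)/4 + z**4/16 - 2*atan(z/3).
Step 1. Rewrite: now ∫(-z**3*log(z)) dz + ∫(-6/(z**2 + 9)) dz.
Step 2. Evaluate the standard form: now -2*atan(z/3) + ∫(-z**3*log(z)) dz.
Step 3. Integrate ∫(-z**3*log(z)) dz by parts with u = log(z), dv = (-z**3) dz, so v = -z**4/4 [assuming z > 0]: now -z**4*log(z)/4 - 2*atan(z/3) + ∫(z**3/4) dz.
Step 4. Evaluate the standard form: now -z**4*log(z)/4 + z**4/16 - 2*atan(z/3).
Answer: -z**4*log(z)/4 + z**4/16 - 2*atan(z/3).


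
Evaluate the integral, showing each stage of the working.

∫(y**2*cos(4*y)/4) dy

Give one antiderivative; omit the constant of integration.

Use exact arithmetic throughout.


Step 1. Integrate ∫(y**2*cos(4*y)/4) dy by parts with u = y**2, dv = (cos(4*y)/4) dy, so v = sin(4*y)/16: now y**2*sin(4*y)/16 + ∫(-y*sin(4*y)/8) dy.
Step 2. Integrate ∫(-y*sin(4*y)/8) dy by parts with u = y, dv = (-sin(4*y)/8) dy, so v = cos(4*y)/32: now y**2*sin(4*y)/16 + y*cos(4*y)/32 + ∫(-cos(4*y)/32) dy.
Step 3. Evaluate the standard form: now y**2*sin(4*y)/16 + y*cos(4*y)/32 - sin(4*y)/128.
Answer: y**2*sin(4*y)/16 + y*cos(4*y)/32 - sin(4*y)/128.


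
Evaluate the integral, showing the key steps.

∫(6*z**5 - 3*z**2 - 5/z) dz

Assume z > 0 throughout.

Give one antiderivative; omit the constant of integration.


Step 1. Rewrite: now ∫(-5/z) dz + ∫(-3*z**2) dz + ∫(6*z**5) dz.
Step 2. Evaluate the standard form [assuming z > 0]: now -5*log(z) + ∫(-3*z**2) dz + ∫(6*z**5) dz.
Step 3. Evaluate the standard form: now -z**3 - 5*log(z) + ∫(6*z**5) dz.
Step 4. Evaluate the standard form: now z**6 - z**3 - 5*log(z).
Answer: z**6 - z**3 - 5*log(z).


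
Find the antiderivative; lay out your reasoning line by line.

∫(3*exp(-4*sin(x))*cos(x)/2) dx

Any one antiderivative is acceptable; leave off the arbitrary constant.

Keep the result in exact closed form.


Step 1. Substitute u = sin(x), turning ∫(3*exp(-4*sin(x))*cos(x)/2) dx into ∫(3*exp(-4*u)/2) du: now ∫(3*exp(-4*u)/2) du.
Step 2. Evaluate the standard form: now -3*exp(-4*u)/8.
Step 3. Substitute back u = sin(x): now -3*exp(-4*sin(x))/8.
Answer: -3*exp(-4*sin(x))/8.


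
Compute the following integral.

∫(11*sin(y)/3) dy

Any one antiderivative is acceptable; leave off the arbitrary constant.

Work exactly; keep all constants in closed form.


Answer: -11*cos(y)/3.


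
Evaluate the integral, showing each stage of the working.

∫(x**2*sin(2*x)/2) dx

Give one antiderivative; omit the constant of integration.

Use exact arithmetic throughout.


Step 1. Integrate ∫(x**2*sin(2*x)/2) dx by parts with u = x**2, dv = (sin(2*x)/2) dx, so v = -cos(2*x)/4: now -x**2*cos(2*x)/4 + ∫(x*cos(2*x)/2) dx.
Step 2. Integrate ∫(x*cos(2*x)/2) dx by parts with u = x, dv = (cos(2*x)/2) dx, so v = sin(2*x)/4: now -x**2*cos(2*x)/4 + x*sin(2*x)/4 + ∫(-sin(2*x)/4) dx.
Step 3. Evaluate the standard form: now -x**2*cos(2*x)/4 + x*sin(2*x)/4 + cos(2*x)/8.
Answer: -x**2*cos(2*x)/4 + x*sin(2*x)/4 + cos(2*x)/8.


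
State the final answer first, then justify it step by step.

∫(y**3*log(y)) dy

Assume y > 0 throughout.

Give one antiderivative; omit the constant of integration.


The answer is y**4*log(y)/4 - y**4/16.
Step 1. Integrate ∫(y**3*log(y)) dy by parts with u = log(y), dv = (y**3) dy, so v = y**4/4 [assuming y > 0]: now y**4*log(y)/4 + ∫(-y**3/4) dy.
Step 2. Evaluate the standard form: now y**4*log(y)/4 - y**4/16.
Answer: y**4*log(y)/4 - y**4/16.


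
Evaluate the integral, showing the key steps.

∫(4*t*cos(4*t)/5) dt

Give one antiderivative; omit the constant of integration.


Step 1. Integrate ∫(4*t*cos(4*t)/5) dt by parts with u = t, dv = (4*cos(4*t)/5) dt, so v = sin(4*t)/5: now t*sin(4*t)/5 + ∫(-sin(4*t)/5) dt.
Step 2. Evaluate the standard form: now t*sin(4*t)/5 + cos(4*t)/20.
Answer: t*sin(4*t)/5 + cos(4*t)/20.


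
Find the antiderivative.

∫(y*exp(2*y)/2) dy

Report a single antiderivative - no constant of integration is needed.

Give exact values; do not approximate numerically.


Answer: y*exp(2*y)/4 - exp(2*y)/8.


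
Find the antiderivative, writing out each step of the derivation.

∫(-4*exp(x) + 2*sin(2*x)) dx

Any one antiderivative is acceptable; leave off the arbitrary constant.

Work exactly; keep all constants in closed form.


Step 1. Rewrite: now ∫(-4*exp(x)) dx + ∫(2*sin(2*x)) dx.
Step 2. Evaluate the standard form: now -4*exp(x) + ∫(2*sin(2*x)) dx.
Step 3. Evaluate the standard form: now -4*exp(x) - cos(2*x).
Answer: -4*exp(x) - cos(2*x).


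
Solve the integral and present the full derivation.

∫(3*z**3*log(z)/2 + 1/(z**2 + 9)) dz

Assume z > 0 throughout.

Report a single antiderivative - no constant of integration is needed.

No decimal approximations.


Step 1. Rewrite: now ∫(3*z**3*log(z)/2) dz + ∫(1/(z**2 + 9)) dz.
Step 2. Integrate ∫(3*z**3*log(z)/2) dz by parts with u = log(z), dv = (3*z**3/2) dz, so v = 3*z**4/8 [assuming z > 0]: now 3*z**4*log(z)/8 + ∫(-3*z**3/8) dz + ∫(1/(z**2 + 9)) dz.
Step 3. Evaluate the standard form: now 3*z**4*log(z)/8 - 3*z**4/32 + ∫(1/(z**2 + 9)) dz.
Step 4. Evaluate the standard form: now 3*z**4*log(z)/8 - 3*z**4/32 + atan(z/3)/3.
Answer: 3*z**4*log(z)/8 - 3*z**4/32 + atan(z/3)/3.


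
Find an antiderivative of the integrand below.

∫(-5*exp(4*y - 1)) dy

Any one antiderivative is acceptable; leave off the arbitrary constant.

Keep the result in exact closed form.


Answer: -5*exp(4*y - 1)/4.


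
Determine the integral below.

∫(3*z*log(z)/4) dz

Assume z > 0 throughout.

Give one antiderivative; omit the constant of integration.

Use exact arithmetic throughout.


Answer: 3*z**2*log(z)/8 - 3*z**2/16.


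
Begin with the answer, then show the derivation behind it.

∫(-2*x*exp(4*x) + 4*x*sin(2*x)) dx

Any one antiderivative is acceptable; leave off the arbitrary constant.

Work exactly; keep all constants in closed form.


The answer is -x*exp(4*x)/2 - 2*x*cos(2*x) + exp(4*x)/8 + sin(2*x).
Step 1. Rewrite: now ∫(-2*x*exp(4*x)) dx + ∫(4*x*sin(2*x)) dx.
Step 2. Integrate ∫(4*x*sin(2*x)) dx by parts with u = x, dv = (4*sin(2*x)) dx, so v = -2*cos(2*x): now -2*x*cos(2*x) + ∫(-2*x*exp(4*x)) dx + ∫(2*cos(2*x)) dx.
Step 3. Evaluate the standard form: now -2*x*cos(2*x) + sin(2*x) + ∫(-2*x*exp(4*x)) dx.
Step 4. Integrate ∫(-2*x*exp(4*x)) dx by parts with u = x, dv = (-2*exp(4*x)) dx, so v = -exp(4*x)/2: now -x*exp(4*x)/2 - 2*x*cos(2*x) + sin(2*x) + ∫(exp(4*x)/2) dx.
Step 5. Evaluate the standard form: now -x*exp(4*x)/2 - 2*x*cos(2*x) + exp(4*x)/8 + sin(2*x).
Answer: -x*exp(4*x)/2 - 2*x*cos(2*x) + exp(4*x)/8 + sin(2*x).


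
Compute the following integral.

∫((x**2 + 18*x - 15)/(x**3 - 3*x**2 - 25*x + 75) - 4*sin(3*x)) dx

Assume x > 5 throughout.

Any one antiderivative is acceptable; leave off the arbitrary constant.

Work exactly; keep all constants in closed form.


Answer: 5*log(x - 5) - 3*log(x - 3) - log(x + 5) + 4*cos(3*x)/3.


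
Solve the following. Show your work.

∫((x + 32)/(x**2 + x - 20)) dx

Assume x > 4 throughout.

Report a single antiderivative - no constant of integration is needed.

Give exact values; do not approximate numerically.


Step 1. Decompose ∫((x + 32)/(x**2 + x - 20)) dx by partial fractions, (x + 32)/(x**2 + x - 20) = -3/(x + 5) + 4/(x - 4): now ∫(4/(x - 4)) dx + ∫(-3/(x + 5)) dx.
Step 2. Evaluate the standard form [assuming x > 4]: now 4*log(x - 4) + ∫(-3/(x + 5)) dx.
Step 3. Evaluate the standard form [assuming x > -5]: now 4*log(x - 4) - 3*log(x + 5).
Answer: 4*log(x - 4) - 3*log(x + 5).


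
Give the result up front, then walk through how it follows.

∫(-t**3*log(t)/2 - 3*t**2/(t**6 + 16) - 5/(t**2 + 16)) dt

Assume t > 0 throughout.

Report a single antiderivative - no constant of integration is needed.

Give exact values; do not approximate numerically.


The answer is -t**4*log(t)/8 + t**4/32 - 5*atan(t/4)/4 - atan(t**3/4)/4.
Step 1. Rewrite: now ∫(-3*t**2/(t**6 + 16)) dt + ∫(-t**3*log(t)/2) dt + ∫(-5/(t**2 + 16)) dt.
Step 2. Integrate ∫(-t**3*log(t)/2) dt by parts with u = log(t), dv = (-t**3/2) dt, so v = -t**4/8 [assuming t > 0]: now -t**4*log(t)/8 + ∫(t**3/8) dt + ∫(-3*t**2/(t**6 + 16)) dt + ∫(-5/(t**2 + 16)) dt.
Step 3. Evaluate the standard form: now -t**4*log(t)/8 + t**4/32 + ∫(-3*t**2/(t**6 + 16)) dt + ∫(-5/(t**2 + 16)) dt.
Step 4. Substitute u = t**3, turning ∫(-3*t**2/(t**6 + 16)) dt into ∫(-1/(u**2 + 16)) du: now -t**4*log(t)/8 + t**4/32 + ∫(-5/(t**2 + 16)) dt + ∫(-1/(u**2 + 16)) du.
Step 5. Evaluate the standard form: now -t**4*log(t)/8 + t**4/32 - atan(u/4)/4 + ∫(-5/(t**2 + 16)) dt.
Step 6. Substitute back u = t**3: now -t**4*log(t)/8 + t**4/32 - atan(t**3/4)/4 + ∫(-5/(t**2 + 16)) dt.
Step 7. Evaluate the standard form: now -t**4*log(t)/8 + t**4/32 - 5*atan(t/4)/4 - atan(t**3/4)/4.
Answer: -t**4*log(t)/8 + t**4/32 - 5*atan(t/4)/4 - atan(t**3/4)/4.


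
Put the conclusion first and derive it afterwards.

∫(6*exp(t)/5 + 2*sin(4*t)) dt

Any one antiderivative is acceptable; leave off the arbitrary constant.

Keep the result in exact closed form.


The answer is 6*exp(t)/5 - cos(4*t)/2.
Step 1. Rewrite: now ∫(6*exp(t)/5) dt + ∫(2*sin(4*t)) dt.
Step 2. Evaluate the standard form: now -cos(4*t)/2 + ∫(6*exp(t)/5) dt.
Step 3. Evaluate the standard form: now 6*exp(t)/5 - cos(4*t)/2.
Answer: 6*exp(t)/5 - cos(4*t)/2.


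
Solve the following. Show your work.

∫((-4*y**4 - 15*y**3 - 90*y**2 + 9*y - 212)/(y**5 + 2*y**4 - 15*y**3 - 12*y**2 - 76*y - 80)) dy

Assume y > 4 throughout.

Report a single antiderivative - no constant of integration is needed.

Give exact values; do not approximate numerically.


Step 1. Decompose ∫((-4*y**4 - 15*y**3 - 90*y**2 + 9*y - 212)/(y**5 + 2*y**4 - 15*y**3 - 12*y**2 - 76*y - 80)) dy by partial fractions, (-4*y**4 - 15*y**3 - 90*y**2 + 9*y - 212)/(y**5 + 2*y**4 - 15*y**3 - 12*y**2 - 76*y - 80) = -3/(y**2 + 4) - 3/(y + 5) + 3/(y + 1) - 4/(y - 4): now ∫(-4/(y - 4)) dy + ∫(3/(y + 1)) dy + ∫(-3/(y + 5)) dy + ∫(-3/(y**2 + 4)) dy.
Step 2. Evaluate the standard form [assuming y > -5]: now -3*log(y + 5) + ∫(-4/(y - 4)) dy + ∫(3/(y + 1)) dy + ∫(-3/(y**2 + 4)) dy.
Step 3. Evaluate the standard form [assuming y > 4]: now -4*log(y - 4) - 3*log(y + 5) + ∫(3/(y + 1)) dy + ∫(-3/(y**2 + 4)) dy.
Step 4. Evaluate the standard form [assuming y > -1]: now -4*log(y - 4) + 3*log(y + 1) - 3*log(y + 5) + ∫(-3/(y**2 + 4)) dy.
Step 5. Evaluate the standard form: now -4*log(y - 4) + 3*log(y + 1) - 3*log(y + 5) - 3*atan(y/2)/2.
Answer: -4*log(y - 4) + 3*log(y + 1) - 3*log(y + 5) - 3*atan(y/2)/2.


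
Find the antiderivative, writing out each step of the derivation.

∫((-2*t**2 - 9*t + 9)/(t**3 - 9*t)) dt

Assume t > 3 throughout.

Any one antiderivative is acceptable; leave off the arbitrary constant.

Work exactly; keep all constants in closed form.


Step 1. Decompose ∫((-2*t**2 - 9*t + 9)/(t**3 - 9*t)) dt by partial fractions, (-2*t**2 - 9*t + 9)/(t**3 - 9*t) = 1/(t + 3) - 2/(t - 3) - 1/t: now ∫(-1/t) dt + ∫(-2/(t - 3)) dt + ∫(1/(t + 3)) dt.
Step 2. Evaluate the standard form [assuming t > 0]: now -log(t) + ∫(-2/(t - 3)) dt + ∫(1/(t + 3)) dt.
Step 3. Evaluate the standard form [assuming t > -3]: now -log(t) + log(t + 3) + ∫(-2/(t - 3)) dt.
Step 4. Evaluate the standard form [assuming t > 3]: now -log(t) - 2*log(t - 3) + log(t + 3).
Answer: -log(t) - 2*log(t - 3) + log(t + 3).
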